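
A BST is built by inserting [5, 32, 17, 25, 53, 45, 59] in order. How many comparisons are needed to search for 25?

Search path for 25: 5 -> 32 -> 17 -> 25
Found: True
Comparisons: 4


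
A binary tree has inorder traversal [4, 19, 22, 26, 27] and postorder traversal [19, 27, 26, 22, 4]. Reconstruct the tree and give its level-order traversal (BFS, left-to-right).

Inorder:   [4, 19, 22, 26, 27]
Postorder: [19, 27, 26, 22, 4]
Algorithm: postorder visits root last, so walk postorder right-to-left;
each value is the root of the current inorder slice — split it at that
value, recurse on the right subtree first, then the left.
Recursive splits:
  root=4; inorder splits into left=[], right=[19, 22, 26, 27]
  root=22; inorder splits into left=[19], right=[26, 27]
  root=26; inorder splits into left=[], right=[27]
  root=27; inorder splits into left=[], right=[]
  root=19; inorder splits into left=[], right=[]
Reconstructed level-order: [4, 22, 19, 26, 27]


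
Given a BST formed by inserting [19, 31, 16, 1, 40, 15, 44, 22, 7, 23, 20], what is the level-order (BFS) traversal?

Tree insertion order: [19, 31, 16, 1, 40, 15, 44, 22, 7, 23, 20]
Tree (level-order array): [19, 16, 31, 1, None, 22, 40, None, 15, 20, 23, None, 44, 7]
BFS from the root, enqueuing left then right child of each popped node:
  queue [19] -> pop 19, enqueue [16, 31], visited so far: [19]
  queue [16, 31] -> pop 16, enqueue [1], visited so far: [19, 16]
  queue [31, 1] -> pop 31, enqueue [22, 40], visited so far: [19, 16, 31]
  queue [1, 22, 40] -> pop 1, enqueue [15], visited so far: [19, 16, 31, 1]
  queue [22, 40, 15] -> pop 22, enqueue [20, 23], visited so far: [19, 16, 31, 1, 22]
  queue [40, 15, 20, 23] -> pop 40, enqueue [44], visited so far: [19, 16, 31, 1, 22, 40]
  queue [15, 20, 23, 44] -> pop 15, enqueue [7], visited so far: [19, 16, 31, 1, 22, 40, 15]
  queue [20, 23, 44, 7] -> pop 20, enqueue [none], visited so far: [19, 16, 31, 1, 22, 40, 15, 20]
  queue [23, 44, 7] -> pop 23, enqueue [none], visited so far: [19, 16, 31, 1, 22, 40, 15, 20, 23]
  queue [44, 7] -> pop 44, enqueue [none], visited so far: [19, 16, 31, 1, 22, 40, 15, 20, 23, 44]
  queue [7] -> pop 7, enqueue [none], visited so far: [19, 16, 31, 1, 22, 40, 15, 20, 23, 44, 7]
Result: [19, 16, 31, 1, 22, 40, 15, 20, 23, 44, 7]


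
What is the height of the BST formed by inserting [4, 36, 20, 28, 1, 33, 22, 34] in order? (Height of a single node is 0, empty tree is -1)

Insertion order: [4, 36, 20, 28, 1, 33, 22, 34]
Tree (level-order array): [4, 1, 36, None, None, 20, None, None, 28, 22, 33, None, None, None, 34]
Compute height bottom-up (empty subtree = -1):
  height(1) = 1 + max(-1, -1) = 0
  height(22) = 1 + max(-1, -1) = 0
  height(34) = 1 + max(-1, -1) = 0
  height(33) = 1 + max(-1, 0) = 1
  height(28) = 1 + max(0, 1) = 2
  height(20) = 1 + max(-1, 2) = 3
  height(36) = 1 + max(3, -1) = 4
  height(4) = 1 + max(0, 4) = 5
Height = 5


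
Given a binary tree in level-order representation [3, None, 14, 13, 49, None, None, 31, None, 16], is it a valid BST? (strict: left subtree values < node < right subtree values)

Level-order array: [3, None, 14, 13, 49, None, None, 31, None, 16]
Validate using subtree bounds (lo, hi): at each node, require lo < value < hi,
then recurse left with hi=value and right with lo=value.
Preorder trace (stopping at first violation):
  at node 3 with bounds (-inf, +inf): OK
  at node 14 with bounds (3, +inf): OK
  at node 13 with bounds (3, 14): OK
  at node 49 with bounds (14, +inf): OK
  at node 31 with bounds (14, 49): OK
  at node 16 with bounds (14, 31): OK
No violation found at any node.
Result: Valid BST


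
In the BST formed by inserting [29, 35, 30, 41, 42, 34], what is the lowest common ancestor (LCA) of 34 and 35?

Tree insertion order: [29, 35, 30, 41, 42, 34]
Tree (level-order array): [29, None, 35, 30, 41, None, 34, None, 42]
In a BST, the LCA of p=34, q=35 is the first node v on the
root-to-leaf path with p <= v <= q (go left if both < v, right if both > v).
Walk from root:
  at 29: both 34 and 35 > 29, go right
  at 35: 34 <= 35 <= 35, this is the LCA
LCA = 35


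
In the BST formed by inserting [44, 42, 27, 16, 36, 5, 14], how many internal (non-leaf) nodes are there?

Tree built from: [44, 42, 27, 16, 36, 5, 14]
Tree (level-order array): [44, 42, None, 27, None, 16, 36, 5, None, None, None, None, 14]
Rule: An internal node has at least one child.
Per-node child counts:
  node 44: 1 child(ren)
  node 42: 1 child(ren)
  node 27: 2 child(ren)
  node 16: 1 child(ren)
  node 5: 1 child(ren)
  node 14: 0 child(ren)
  node 36: 0 child(ren)
Matching nodes: [44, 42, 27, 16, 5]
Count of internal (non-leaf) nodes: 5


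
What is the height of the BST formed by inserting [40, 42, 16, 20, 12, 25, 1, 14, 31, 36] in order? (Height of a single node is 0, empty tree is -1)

Insertion order: [40, 42, 16, 20, 12, 25, 1, 14, 31, 36]
Tree (level-order array): [40, 16, 42, 12, 20, None, None, 1, 14, None, 25, None, None, None, None, None, 31, None, 36]
Compute height bottom-up (empty subtree = -1):
  height(1) = 1 + max(-1, -1) = 0
  height(14) = 1 + max(-1, -1) = 0
  height(12) = 1 + max(0, 0) = 1
  height(36) = 1 + max(-1, -1) = 0
  height(31) = 1 + max(-1, 0) = 1
  height(25) = 1 + max(-1, 1) = 2
  height(20) = 1 + max(-1, 2) = 3
  height(16) = 1 + max(1, 3) = 4
  height(42) = 1 + max(-1, -1) = 0
  height(40) = 1 + max(4, 0) = 5
Height = 5


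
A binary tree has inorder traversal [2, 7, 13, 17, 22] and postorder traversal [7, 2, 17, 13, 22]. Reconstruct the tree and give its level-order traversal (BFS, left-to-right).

Inorder:   [2, 7, 13, 17, 22]
Postorder: [7, 2, 17, 13, 22]
Algorithm: postorder visits root last, so walk postorder right-to-left;
each value is the root of the current inorder slice — split it at that
value, recurse on the right subtree first, then the left.
Recursive splits:
  root=22; inorder splits into left=[2, 7, 13, 17], right=[]
  root=13; inorder splits into left=[2, 7], right=[17]
  root=17; inorder splits into left=[], right=[]
  root=2; inorder splits into left=[], right=[7]
  root=7; inorder splits into left=[], right=[]
Reconstructed level-order: [22, 13, 2, 17, 7]


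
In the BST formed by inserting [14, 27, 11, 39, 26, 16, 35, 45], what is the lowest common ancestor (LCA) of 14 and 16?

Tree insertion order: [14, 27, 11, 39, 26, 16, 35, 45]
Tree (level-order array): [14, 11, 27, None, None, 26, 39, 16, None, 35, 45]
In a BST, the LCA of p=14, q=16 is the first node v on the
root-to-leaf path with p <= v <= q (go left if both < v, right if both > v).
Walk from root:
  at 14: 14 <= 14 <= 16, this is the LCA
LCA = 14


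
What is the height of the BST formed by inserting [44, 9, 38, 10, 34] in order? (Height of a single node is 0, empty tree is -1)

Insertion order: [44, 9, 38, 10, 34]
Tree (level-order array): [44, 9, None, None, 38, 10, None, None, 34]
Compute height bottom-up (empty subtree = -1):
  height(34) = 1 + max(-1, -1) = 0
  height(10) = 1 + max(-1, 0) = 1
  height(38) = 1 + max(1, -1) = 2
  height(9) = 1 + max(-1, 2) = 3
  height(44) = 1 + max(3, -1) = 4
Height = 4


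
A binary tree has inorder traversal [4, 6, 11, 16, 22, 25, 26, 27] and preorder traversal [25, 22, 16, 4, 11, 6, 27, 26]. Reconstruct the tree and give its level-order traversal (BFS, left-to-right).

Inorder:  [4, 6, 11, 16, 22, 25, 26, 27]
Preorder: [25, 22, 16, 4, 11, 6, 27, 26]
Algorithm: preorder visits root first, so consume preorder in order;
for each root, split the current inorder slice at that value into
left-subtree inorder and right-subtree inorder, then recurse.
Recursive splits:
  root=25; inorder splits into left=[4, 6, 11, 16, 22], right=[26, 27]
  root=22; inorder splits into left=[4, 6, 11, 16], right=[]
  root=16; inorder splits into left=[4, 6, 11], right=[]
  root=4; inorder splits into left=[], right=[6, 11]
  root=11; inorder splits into left=[6], right=[]
  root=6; inorder splits into left=[], right=[]
  root=27; inorder splits into left=[26], right=[]
  root=26; inorder splits into left=[], right=[]
Reconstructed level-order: [25, 22, 27, 16, 26, 4, 11, 6]


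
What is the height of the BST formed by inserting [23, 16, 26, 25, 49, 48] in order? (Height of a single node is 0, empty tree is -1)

Insertion order: [23, 16, 26, 25, 49, 48]
Tree (level-order array): [23, 16, 26, None, None, 25, 49, None, None, 48]
Compute height bottom-up (empty subtree = -1):
  height(16) = 1 + max(-1, -1) = 0
  height(25) = 1 + max(-1, -1) = 0
  height(48) = 1 + max(-1, -1) = 0
  height(49) = 1 + max(0, -1) = 1
  height(26) = 1 + max(0, 1) = 2
  height(23) = 1 + max(0, 2) = 3
Height = 3


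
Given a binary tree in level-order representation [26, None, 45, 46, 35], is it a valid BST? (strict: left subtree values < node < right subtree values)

Level-order array: [26, None, 45, 46, 35]
Validate using subtree bounds (lo, hi): at each node, require lo < value < hi,
then recurse left with hi=value and right with lo=value.
Preorder trace (stopping at first violation):
  at node 26 with bounds (-inf, +inf): OK
  at node 45 with bounds (26, +inf): OK
  at node 46 with bounds (26, 45): VIOLATION
Node 46 violates its bound: not (26 < 46 < 45).
Result: Not a valid BST


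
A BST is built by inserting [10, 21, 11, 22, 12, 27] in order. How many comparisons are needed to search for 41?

Search path for 41: 10 -> 21 -> 22 -> 27
Found: False
Comparisons: 4


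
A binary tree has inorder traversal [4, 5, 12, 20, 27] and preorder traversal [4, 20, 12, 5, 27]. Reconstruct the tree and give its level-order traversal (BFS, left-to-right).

Inorder:  [4, 5, 12, 20, 27]
Preorder: [4, 20, 12, 5, 27]
Algorithm: preorder visits root first, so consume preorder in order;
for each root, split the current inorder slice at that value into
left-subtree inorder and right-subtree inorder, then recurse.
Recursive splits:
  root=4; inorder splits into left=[], right=[5, 12, 20, 27]
  root=20; inorder splits into left=[5, 12], right=[27]
  root=12; inorder splits into left=[5], right=[]
  root=5; inorder splits into left=[], right=[]
  root=27; inorder splits into left=[], right=[]
Reconstructed level-order: [4, 20, 12, 27, 5]


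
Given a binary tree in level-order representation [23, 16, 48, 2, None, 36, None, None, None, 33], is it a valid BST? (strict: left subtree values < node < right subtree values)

Level-order array: [23, 16, 48, 2, None, 36, None, None, None, 33]
Validate using subtree bounds (lo, hi): at each node, require lo < value < hi,
then recurse left with hi=value and right with lo=value.
Preorder trace (stopping at first violation):
  at node 23 with bounds (-inf, +inf): OK
  at node 16 with bounds (-inf, 23): OK
  at node 2 with bounds (-inf, 16): OK
  at node 48 with bounds (23, +inf): OK
  at node 36 with bounds (23, 48): OK
  at node 33 with bounds (23, 36): OK
No violation found at any node.
Result: Valid BST


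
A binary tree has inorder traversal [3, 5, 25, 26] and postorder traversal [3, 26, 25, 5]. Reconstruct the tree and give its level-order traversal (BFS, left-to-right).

Inorder:   [3, 5, 25, 26]
Postorder: [3, 26, 25, 5]
Algorithm: postorder visits root last, so walk postorder right-to-left;
each value is the root of the current inorder slice — split it at that
value, recurse on the right subtree first, then the left.
Recursive splits:
  root=5; inorder splits into left=[3], right=[25, 26]
  root=25; inorder splits into left=[], right=[26]
  root=26; inorder splits into left=[], right=[]
  root=3; inorder splits into left=[], right=[]
Reconstructed level-order: [5, 3, 25, 26]


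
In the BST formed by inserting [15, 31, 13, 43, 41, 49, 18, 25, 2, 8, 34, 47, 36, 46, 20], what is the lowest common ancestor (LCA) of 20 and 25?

Tree insertion order: [15, 31, 13, 43, 41, 49, 18, 25, 2, 8, 34, 47, 36, 46, 20]
Tree (level-order array): [15, 13, 31, 2, None, 18, 43, None, 8, None, 25, 41, 49, None, None, 20, None, 34, None, 47, None, None, None, None, 36, 46]
In a BST, the LCA of p=20, q=25 is the first node v on the
root-to-leaf path with p <= v <= q (go left if both < v, right if both > v).
Walk from root:
  at 15: both 20 and 25 > 15, go right
  at 31: both 20 and 25 < 31, go left
  at 18: both 20 and 25 > 18, go right
  at 25: 20 <= 25 <= 25, this is the LCA
LCA = 25


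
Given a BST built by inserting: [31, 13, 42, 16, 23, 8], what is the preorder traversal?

Tree insertion order: [31, 13, 42, 16, 23, 8]
Tree (level-order array): [31, 13, 42, 8, 16, None, None, None, None, None, 23]
Preorder traversal: [31, 13, 8, 16, 23, 42]


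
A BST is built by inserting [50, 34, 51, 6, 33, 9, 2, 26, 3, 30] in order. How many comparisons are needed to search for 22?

Search path for 22: 50 -> 34 -> 6 -> 33 -> 9 -> 26
Found: False
Comparisons: 6


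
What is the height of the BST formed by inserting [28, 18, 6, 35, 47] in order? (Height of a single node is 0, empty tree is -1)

Insertion order: [28, 18, 6, 35, 47]
Tree (level-order array): [28, 18, 35, 6, None, None, 47]
Compute height bottom-up (empty subtree = -1):
  height(6) = 1 + max(-1, -1) = 0
  height(18) = 1 + max(0, -1) = 1
  height(47) = 1 + max(-1, -1) = 0
  height(35) = 1 + max(-1, 0) = 1
  height(28) = 1 + max(1, 1) = 2
Height = 2


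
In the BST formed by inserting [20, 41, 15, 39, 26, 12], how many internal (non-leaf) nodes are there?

Tree built from: [20, 41, 15, 39, 26, 12]
Tree (level-order array): [20, 15, 41, 12, None, 39, None, None, None, 26]
Rule: An internal node has at least one child.
Per-node child counts:
  node 20: 2 child(ren)
  node 15: 1 child(ren)
  node 12: 0 child(ren)
  node 41: 1 child(ren)
  node 39: 1 child(ren)
  node 26: 0 child(ren)
Matching nodes: [20, 15, 41, 39]
Count of internal (non-leaf) nodes: 4


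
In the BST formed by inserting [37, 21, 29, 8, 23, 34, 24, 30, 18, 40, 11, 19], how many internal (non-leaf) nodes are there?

Tree built from: [37, 21, 29, 8, 23, 34, 24, 30, 18, 40, 11, 19]
Tree (level-order array): [37, 21, 40, 8, 29, None, None, None, 18, 23, 34, 11, 19, None, 24, 30]
Rule: An internal node has at least one child.
Per-node child counts:
  node 37: 2 child(ren)
  node 21: 2 child(ren)
  node 8: 1 child(ren)
  node 18: 2 child(ren)
  node 11: 0 child(ren)
  node 19: 0 child(ren)
  node 29: 2 child(ren)
  node 23: 1 child(ren)
  node 24: 0 child(ren)
  node 34: 1 child(ren)
  node 30: 0 child(ren)
  node 40: 0 child(ren)
Matching nodes: [37, 21, 8, 18, 29, 23, 34]
Count of internal (non-leaf) nodes: 7


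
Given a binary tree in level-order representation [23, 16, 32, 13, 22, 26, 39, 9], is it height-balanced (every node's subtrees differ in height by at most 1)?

Tree (level-order array): [23, 16, 32, 13, 22, 26, 39, 9]
Definition: a tree is height-balanced if, at every node, |h(left) - h(right)| <= 1 (empty subtree has height -1).
Bottom-up per-node check:
  node 9: h_left=-1, h_right=-1, diff=0 [OK], height=0
  node 13: h_left=0, h_right=-1, diff=1 [OK], height=1
  node 22: h_left=-1, h_right=-1, diff=0 [OK], height=0
  node 16: h_left=1, h_right=0, diff=1 [OK], height=2
  node 26: h_left=-1, h_right=-1, diff=0 [OK], height=0
  node 39: h_left=-1, h_right=-1, diff=0 [OK], height=0
  node 32: h_left=0, h_right=0, diff=0 [OK], height=1
  node 23: h_left=2, h_right=1, diff=1 [OK], height=3
All nodes satisfy the balance condition.
Result: Balanced


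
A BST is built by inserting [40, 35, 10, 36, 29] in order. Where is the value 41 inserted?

Starting tree (level order): [40, 35, None, 10, 36, None, 29]
Insertion path: 40
Result: insert 41 as right child of 40
Final tree (level order): [40, 35, 41, 10, 36, None, None, None, 29]


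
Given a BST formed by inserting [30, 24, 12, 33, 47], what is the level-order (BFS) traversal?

Tree insertion order: [30, 24, 12, 33, 47]
Tree (level-order array): [30, 24, 33, 12, None, None, 47]
BFS from the root, enqueuing left then right child of each popped node:
  queue [30] -> pop 30, enqueue [24, 33], visited so far: [30]
  queue [24, 33] -> pop 24, enqueue [12], visited so far: [30, 24]
  queue [33, 12] -> pop 33, enqueue [47], visited so far: [30, 24, 33]
  queue [12, 47] -> pop 12, enqueue [none], visited so far: [30, 24, 33, 12]
  queue [47] -> pop 47, enqueue [none], visited so far: [30, 24, 33, 12, 47]
Result: [30, 24, 33, 12, 47]


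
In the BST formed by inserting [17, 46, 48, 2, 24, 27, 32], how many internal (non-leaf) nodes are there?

Tree built from: [17, 46, 48, 2, 24, 27, 32]
Tree (level-order array): [17, 2, 46, None, None, 24, 48, None, 27, None, None, None, 32]
Rule: An internal node has at least one child.
Per-node child counts:
  node 17: 2 child(ren)
  node 2: 0 child(ren)
  node 46: 2 child(ren)
  node 24: 1 child(ren)
  node 27: 1 child(ren)
  node 32: 0 child(ren)
  node 48: 0 child(ren)
Matching nodes: [17, 46, 24, 27]
Count of internal (non-leaf) nodes: 4


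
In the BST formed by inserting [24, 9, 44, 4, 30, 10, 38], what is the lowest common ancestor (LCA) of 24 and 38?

Tree insertion order: [24, 9, 44, 4, 30, 10, 38]
Tree (level-order array): [24, 9, 44, 4, 10, 30, None, None, None, None, None, None, 38]
In a BST, the LCA of p=24, q=38 is the first node v on the
root-to-leaf path with p <= v <= q (go left if both < v, right if both > v).
Walk from root:
  at 24: 24 <= 24 <= 38, this is the LCA
LCA = 24


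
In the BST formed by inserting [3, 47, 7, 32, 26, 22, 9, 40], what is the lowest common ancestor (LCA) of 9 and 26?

Tree insertion order: [3, 47, 7, 32, 26, 22, 9, 40]
Tree (level-order array): [3, None, 47, 7, None, None, 32, 26, 40, 22, None, None, None, 9]
In a BST, the LCA of p=9, q=26 is the first node v on the
root-to-leaf path with p <= v <= q (go left if both < v, right if both > v).
Walk from root:
  at 3: both 9 and 26 > 3, go right
  at 47: both 9 and 26 < 47, go left
  at 7: both 9 and 26 > 7, go right
  at 32: both 9 and 26 < 32, go left
  at 26: 9 <= 26 <= 26, this is the LCA
LCA = 26


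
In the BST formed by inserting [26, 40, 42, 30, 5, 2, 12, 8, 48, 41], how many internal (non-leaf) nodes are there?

Tree built from: [26, 40, 42, 30, 5, 2, 12, 8, 48, 41]
Tree (level-order array): [26, 5, 40, 2, 12, 30, 42, None, None, 8, None, None, None, 41, 48]
Rule: An internal node has at least one child.
Per-node child counts:
  node 26: 2 child(ren)
  node 5: 2 child(ren)
  node 2: 0 child(ren)
  node 12: 1 child(ren)
  node 8: 0 child(ren)
  node 40: 2 child(ren)
  node 30: 0 child(ren)
  node 42: 2 child(ren)
  node 41: 0 child(ren)
  node 48: 0 child(ren)
Matching nodes: [26, 5, 12, 40, 42]
Count of internal (non-leaf) nodes: 5


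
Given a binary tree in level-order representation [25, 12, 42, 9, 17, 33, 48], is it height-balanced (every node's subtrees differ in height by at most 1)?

Tree (level-order array): [25, 12, 42, 9, 17, 33, 48]
Definition: a tree is height-balanced if, at every node, |h(left) - h(right)| <= 1 (empty subtree has height -1).
Bottom-up per-node check:
  node 9: h_left=-1, h_right=-1, diff=0 [OK], height=0
  node 17: h_left=-1, h_right=-1, diff=0 [OK], height=0
  node 12: h_left=0, h_right=0, diff=0 [OK], height=1
  node 33: h_left=-1, h_right=-1, diff=0 [OK], height=0
  node 48: h_left=-1, h_right=-1, diff=0 [OK], height=0
  node 42: h_left=0, h_right=0, diff=0 [OK], height=1
  node 25: h_left=1, h_right=1, diff=0 [OK], height=2
All nodes satisfy the balance condition.
Result: Balanced


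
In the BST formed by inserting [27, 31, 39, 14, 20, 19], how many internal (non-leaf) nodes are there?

Tree built from: [27, 31, 39, 14, 20, 19]
Tree (level-order array): [27, 14, 31, None, 20, None, 39, 19]
Rule: An internal node has at least one child.
Per-node child counts:
  node 27: 2 child(ren)
  node 14: 1 child(ren)
  node 20: 1 child(ren)
  node 19: 0 child(ren)
  node 31: 1 child(ren)
  node 39: 0 child(ren)
Matching nodes: [27, 14, 20, 31]
Count of internal (non-leaf) nodes: 4


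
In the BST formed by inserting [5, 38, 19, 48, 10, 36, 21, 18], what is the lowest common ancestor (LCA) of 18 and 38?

Tree insertion order: [5, 38, 19, 48, 10, 36, 21, 18]
Tree (level-order array): [5, None, 38, 19, 48, 10, 36, None, None, None, 18, 21]
In a BST, the LCA of p=18, q=38 is the first node v on the
root-to-leaf path with p <= v <= q (go left if both < v, right if both > v).
Walk from root:
  at 5: both 18 and 38 > 5, go right
  at 38: 18 <= 38 <= 38, this is the LCA
LCA = 38


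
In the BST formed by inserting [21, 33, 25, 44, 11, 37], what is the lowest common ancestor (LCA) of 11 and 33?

Tree insertion order: [21, 33, 25, 44, 11, 37]
Tree (level-order array): [21, 11, 33, None, None, 25, 44, None, None, 37]
In a BST, the LCA of p=11, q=33 is the first node v on the
root-to-leaf path with p <= v <= q (go left if both < v, right if both > v).
Walk from root:
  at 21: 11 <= 21 <= 33, this is the LCA
LCA = 21


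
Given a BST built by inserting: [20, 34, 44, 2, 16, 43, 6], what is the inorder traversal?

Tree insertion order: [20, 34, 44, 2, 16, 43, 6]
Tree (level-order array): [20, 2, 34, None, 16, None, 44, 6, None, 43]
Inorder traversal: [2, 6, 16, 20, 34, 43, 44]


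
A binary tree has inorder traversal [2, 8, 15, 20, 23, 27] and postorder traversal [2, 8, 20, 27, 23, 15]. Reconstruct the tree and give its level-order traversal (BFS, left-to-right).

Inorder:   [2, 8, 15, 20, 23, 27]
Postorder: [2, 8, 20, 27, 23, 15]
Algorithm: postorder visits root last, so walk postorder right-to-left;
each value is the root of the current inorder slice — split it at that
value, recurse on the right subtree first, then the left.
Recursive splits:
  root=15; inorder splits into left=[2, 8], right=[20, 23, 27]
  root=23; inorder splits into left=[20], right=[27]
  root=27; inorder splits into left=[], right=[]
  root=20; inorder splits into left=[], right=[]
  root=8; inorder splits into left=[2], right=[]
  root=2; inorder splits into left=[], right=[]
Reconstructed level-order: [15, 8, 23, 2, 20, 27]


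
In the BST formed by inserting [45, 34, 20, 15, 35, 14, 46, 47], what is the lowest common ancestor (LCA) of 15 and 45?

Tree insertion order: [45, 34, 20, 15, 35, 14, 46, 47]
Tree (level-order array): [45, 34, 46, 20, 35, None, 47, 15, None, None, None, None, None, 14]
In a BST, the LCA of p=15, q=45 is the first node v on the
root-to-leaf path with p <= v <= q (go left if both < v, right if both > v).
Walk from root:
  at 45: 15 <= 45 <= 45, this is the LCA
LCA = 45


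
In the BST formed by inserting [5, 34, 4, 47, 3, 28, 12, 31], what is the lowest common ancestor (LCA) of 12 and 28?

Tree insertion order: [5, 34, 4, 47, 3, 28, 12, 31]
Tree (level-order array): [5, 4, 34, 3, None, 28, 47, None, None, 12, 31]
In a BST, the LCA of p=12, q=28 is the first node v on the
root-to-leaf path with p <= v <= q (go left if both < v, right if both > v).
Walk from root:
  at 5: both 12 and 28 > 5, go right
  at 34: both 12 and 28 < 34, go left
  at 28: 12 <= 28 <= 28, this is the LCA
LCA = 28


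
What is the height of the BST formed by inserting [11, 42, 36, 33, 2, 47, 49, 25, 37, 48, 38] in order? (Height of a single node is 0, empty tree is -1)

Insertion order: [11, 42, 36, 33, 2, 47, 49, 25, 37, 48, 38]
Tree (level-order array): [11, 2, 42, None, None, 36, 47, 33, 37, None, 49, 25, None, None, 38, 48]
Compute height bottom-up (empty subtree = -1):
  height(2) = 1 + max(-1, -1) = 0
  height(25) = 1 + max(-1, -1) = 0
  height(33) = 1 + max(0, -1) = 1
  height(38) = 1 + max(-1, -1) = 0
  height(37) = 1 + max(-1, 0) = 1
  height(36) = 1 + max(1, 1) = 2
  height(48) = 1 + max(-1, -1) = 0
  height(49) = 1 + max(0, -1) = 1
  height(47) = 1 + max(-1, 1) = 2
  height(42) = 1 + max(2, 2) = 3
  height(11) = 1 + max(0, 3) = 4
Height = 4


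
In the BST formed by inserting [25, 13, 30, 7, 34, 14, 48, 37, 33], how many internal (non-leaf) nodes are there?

Tree built from: [25, 13, 30, 7, 34, 14, 48, 37, 33]
Tree (level-order array): [25, 13, 30, 7, 14, None, 34, None, None, None, None, 33, 48, None, None, 37]
Rule: An internal node has at least one child.
Per-node child counts:
  node 25: 2 child(ren)
  node 13: 2 child(ren)
  node 7: 0 child(ren)
  node 14: 0 child(ren)
  node 30: 1 child(ren)
  node 34: 2 child(ren)
  node 33: 0 child(ren)
  node 48: 1 child(ren)
  node 37: 0 child(ren)
Matching nodes: [25, 13, 30, 34, 48]
Count of internal (non-leaf) nodes: 5


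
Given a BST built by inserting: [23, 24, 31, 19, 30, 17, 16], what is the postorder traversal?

Tree insertion order: [23, 24, 31, 19, 30, 17, 16]
Tree (level-order array): [23, 19, 24, 17, None, None, 31, 16, None, 30]
Postorder traversal: [16, 17, 19, 30, 31, 24, 23]


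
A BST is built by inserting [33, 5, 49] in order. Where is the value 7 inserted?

Starting tree (level order): [33, 5, 49]
Insertion path: 33 -> 5
Result: insert 7 as right child of 5
Final tree (level order): [33, 5, 49, None, 7]


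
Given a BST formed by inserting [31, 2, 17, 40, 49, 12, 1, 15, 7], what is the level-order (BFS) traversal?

Tree insertion order: [31, 2, 17, 40, 49, 12, 1, 15, 7]
Tree (level-order array): [31, 2, 40, 1, 17, None, 49, None, None, 12, None, None, None, 7, 15]
BFS from the root, enqueuing left then right child of each popped node:
  queue [31] -> pop 31, enqueue [2, 40], visited so far: [31]
  queue [2, 40] -> pop 2, enqueue [1, 17], visited so far: [31, 2]
  queue [40, 1, 17] -> pop 40, enqueue [49], visited so far: [31, 2, 40]
  queue [1, 17, 49] -> pop 1, enqueue [none], visited so far: [31, 2, 40, 1]
  queue [17, 49] -> pop 17, enqueue [12], visited so far: [31, 2, 40, 1, 17]
  queue [49, 12] -> pop 49, enqueue [none], visited so far: [31, 2, 40, 1, 17, 49]
  queue [12] -> pop 12, enqueue [7, 15], visited so far: [31, 2, 40, 1, 17, 49, 12]
  queue [7, 15] -> pop 7, enqueue [none], visited so far: [31, 2, 40, 1, 17, 49, 12, 7]
  queue [15] -> pop 15, enqueue [none], visited so far: [31, 2, 40, 1, 17, 49, 12, 7, 15]
Result: [31, 2, 40, 1, 17, 49, 12, 7, 15]


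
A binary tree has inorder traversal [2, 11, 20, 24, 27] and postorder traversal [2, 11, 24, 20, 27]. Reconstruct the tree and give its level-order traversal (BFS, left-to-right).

Inorder:   [2, 11, 20, 24, 27]
Postorder: [2, 11, 24, 20, 27]
Algorithm: postorder visits root last, so walk postorder right-to-left;
each value is the root of the current inorder slice — split it at that
value, recurse on the right subtree first, then the left.
Recursive splits:
  root=27; inorder splits into left=[2, 11, 20, 24], right=[]
  root=20; inorder splits into left=[2, 11], right=[24]
  root=24; inorder splits into left=[], right=[]
  root=11; inorder splits into left=[2], right=[]
  root=2; inorder splits into left=[], right=[]
Reconstructed level-order: [27, 20, 11, 24, 2]


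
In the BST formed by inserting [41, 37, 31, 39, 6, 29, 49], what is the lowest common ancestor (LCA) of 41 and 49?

Tree insertion order: [41, 37, 31, 39, 6, 29, 49]
Tree (level-order array): [41, 37, 49, 31, 39, None, None, 6, None, None, None, None, 29]
In a BST, the LCA of p=41, q=49 is the first node v on the
root-to-leaf path with p <= v <= q (go left if both < v, right if both > v).
Walk from root:
  at 41: 41 <= 41 <= 49, this is the LCA
LCA = 41


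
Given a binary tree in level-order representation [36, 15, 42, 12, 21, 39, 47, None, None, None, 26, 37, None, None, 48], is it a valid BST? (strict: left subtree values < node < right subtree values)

Level-order array: [36, 15, 42, 12, 21, 39, 47, None, None, None, 26, 37, None, None, 48]
Validate using subtree bounds (lo, hi): at each node, require lo < value < hi,
then recurse left with hi=value and right with lo=value.
Preorder trace (stopping at first violation):
  at node 36 with bounds (-inf, +inf): OK
  at node 15 with bounds (-inf, 36): OK
  at node 12 with bounds (-inf, 15): OK
  at node 21 with bounds (15, 36): OK
  at node 26 with bounds (21, 36): OK
  at node 42 with bounds (36, +inf): OK
  at node 39 with bounds (36, 42): OK
  at node 37 with bounds (36, 39): OK
  at node 47 with bounds (42, +inf): OK
  at node 48 with bounds (47, +inf): OK
No violation found at any node.
Result: Valid BST


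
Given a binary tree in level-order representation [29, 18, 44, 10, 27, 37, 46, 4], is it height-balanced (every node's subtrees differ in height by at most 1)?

Tree (level-order array): [29, 18, 44, 10, 27, 37, 46, 4]
Definition: a tree is height-balanced if, at every node, |h(left) - h(right)| <= 1 (empty subtree has height -1).
Bottom-up per-node check:
  node 4: h_left=-1, h_right=-1, diff=0 [OK], height=0
  node 10: h_left=0, h_right=-1, diff=1 [OK], height=1
  node 27: h_left=-1, h_right=-1, diff=0 [OK], height=0
  node 18: h_left=1, h_right=0, diff=1 [OK], height=2
  node 37: h_left=-1, h_right=-1, diff=0 [OK], height=0
  node 46: h_left=-1, h_right=-1, diff=0 [OK], height=0
  node 44: h_left=0, h_right=0, diff=0 [OK], height=1
  node 29: h_left=2, h_right=1, diff=1 [OK], height=3
All nodes satisfy the balance condition.
Result: Balanced


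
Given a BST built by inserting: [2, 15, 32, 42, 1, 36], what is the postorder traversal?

Tree insertion order: [2, 15, 32, 42, 1, 36]
Tree (level-order array): [2, 1, 15, None, None, None, 32, None, 42, 36]
Postorder traversal: [1, 36, 42, 32, 15, 2]


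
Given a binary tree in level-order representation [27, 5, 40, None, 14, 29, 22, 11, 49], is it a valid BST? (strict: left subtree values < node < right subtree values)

Level-order array: [27, 5, 40, None, 14, 29, 22, 11, 49]
Validate using subtree bounds (lo, hi): at each node, require lo < value < hi,
then recurse left with hi=value and right with lo=value.
Preorder trace (stopping at first violation):
  at node 27 with bounds (-inf, +inf): OK
  at node 5 with bounds (-inf, 27): OK
  at node 14 with bounds (5, 27): OK
  at node 11 with bounds (5, 14): OK
  at node 49 with bounds (14, 27): VIOLATION
Node 49 violates its bound: not (14 < 49 < 27).
Result: Not a valid BST


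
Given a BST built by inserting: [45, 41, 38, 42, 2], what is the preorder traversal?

Tree insertion order: [45, 41, 38, 42, 2]
Tree (level-order array): [45, 41, None, 38, 42, 2]
Preorder traversal: [45, 41, 38, 2, 42]


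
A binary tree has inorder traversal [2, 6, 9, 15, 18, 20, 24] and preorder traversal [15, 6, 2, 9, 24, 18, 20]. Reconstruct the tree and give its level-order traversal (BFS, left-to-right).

Inorder:  [2, 6, 9, 15, 18, 20, 24]
Preorder: [15, 6, 2, 9, 24, 18, 20]
Algorithm: preorder visits root first, so consume preorder in order;
for each root, split the current inorder slice at that value into
left-subtree inorder and right-subtree inorder, then recurse.
Recursive splits:
  root=15; inorder splits into left=[2, 6, 9], right=[18, 20, 24]
  root=6; inorder splits into left=[2], right=[9]
  root=2; inorder splits into left=[], right=[]
  root=9; inorder splits into left=[], right=[]
  root=24; inorder splits into left=[18, 20], right=[]
  root=18; inorder splits into left=[], right=[20]
  root=20; inorder splits into left=[], right=[]
Reconstructed level-order: [15, 6, 24, 2, 9, 18, 20]


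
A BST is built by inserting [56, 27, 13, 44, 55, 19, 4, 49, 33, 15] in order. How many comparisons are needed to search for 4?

Search path for 4: 56 -> 27 -> 13 -> 4
Found: True
Comparisons: 4


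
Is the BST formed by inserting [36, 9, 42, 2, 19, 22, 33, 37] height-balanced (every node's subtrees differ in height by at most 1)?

Tree (level-order array): [36, 9, 42, 2, 19, 37, None, None, None, None, 22, None, None, None, 33]
Definition: a tree is height-balanced if, at every node, |h(left) - h(right)| <= 1 (empty subtree has height -1).
Bottom-up per-node check:
  node 2: h_left=-1, h_right=-1, diff=0 [OK], height=0
  node 33: h_left=-1, h_right=-1, diff=0 [OK], height=0
  node 22: h_left=-1, h_right=0, diff=1 [OK], height=1
  node 19: h_left=-1, h_right=1, diff=2 [FAIL (|-1-1|=2 > 1)], height=2
  node 9: h_left=0, h_right=2, diff=2 [FAIL (|0-2|=2 > 1)], height=3
  node 37: h_left=-1, h_right=-1, diff=0 [OK], height=0
  node 42: h_left=0, h_right=-1, diff=1 [OK], height=1
  node 36: h_left=3, h_right=1, diff=2 [FAIL (|3-1|=2 > 1)], height=4
Node 19 violates the condition: |-1 - 1| = 2 > 1.
Result: Not balanced


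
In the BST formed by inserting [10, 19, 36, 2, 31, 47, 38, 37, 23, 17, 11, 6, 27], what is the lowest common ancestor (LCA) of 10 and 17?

Tree insertion order: [10, 19, 36, 2, 31, 47, 38, 37, 23, 17, 11, 6, 27]
Tree (level-order array): [10, 2, 19, None, 6, 17, 36, None, None, 11, None, 31, 47, None, None, 23, None, 38, None, None, 27, 37]
In a BST, the LCA of p=10, q=17 is the first node v on the
root-to-leaf path with p <= v <= q (go left if both < v, right if both > v).
Walk from root:
  at 10: 10 <= 10 <= 17, this is the LCA
LCA = 10


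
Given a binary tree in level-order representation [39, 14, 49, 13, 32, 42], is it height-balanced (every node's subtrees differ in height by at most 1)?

Tree (level-order array): [39, 14, 49, 13, 32, 42]
Definition: a tree is height-balanced if, at every node, |h(left) - h(right)| <= 1 (empty subtree has height -1).
Bottom-up per-node check:
  node 13: h_left=-1, h_right=-1, diff=0 [OK], height=0
  node 32: h_left=-1, h_right=-1, diff=0 [OK], height=0
  node 14: h_left=0, h_right=0, diff=0 [OK], height=1
  node 42: h_left=-1, h_right=-1, diff=0 [OK], height=0
  node 49: h_left=0, h_right=-1, diff=1 [OK], height=1
  node 39: h_left=1, h_right=1, diff=0 [OK], height=2
All nodes satisfy the balance condition.
Result: Balanced


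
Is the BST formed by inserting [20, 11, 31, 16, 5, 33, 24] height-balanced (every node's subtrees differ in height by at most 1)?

Tree (level-order array): [20, 11, 31, 5, 16, 24, 33]
Definition: a tree is height-balanced if, at every node, |h(left) - h(right)| <= 1 (empty subtree has height -1).
Bottom-up per-node check:
  node 5: h_left=-1, h_right=-1, diff=0 [OK], height=0
  node 16: h_left=-1, h_right=-1, diff=0 [OK], height=0
  node 11: h_left=0, h_right=0, diff=0 [OK], height=1
  node 24: h_left=-1, h_right=-1, diff=0 [OK], height=0
  node 33: h_left=-1, h_right=-1, diff=0 [OK], height=0
  node 31: h_left=0, h_right=0, diff=0 [OK], height=1
  node 20: h_left=1, h_right=1, diff=0 [OK], height=2
All nodes satisfy the balance condition.
Result: Balanced


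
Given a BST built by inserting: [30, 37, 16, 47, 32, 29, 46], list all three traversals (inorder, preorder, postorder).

Tree insertion order: [30, 37, 16, 47, 32, 29, 46]
Tree (level-order array): [30, 16, 37, None, 29, 32, 47, None, None, None, None, 46]
Inorder (L, root, R): [16, 29, 30, 32, 37, 46, 47]
Preorder (root, L, R): [30, 16, 29, 37, 32, 47, 46]
Postorder (L, R, root): [29, 16, 32, 46, 47, 37, 30]


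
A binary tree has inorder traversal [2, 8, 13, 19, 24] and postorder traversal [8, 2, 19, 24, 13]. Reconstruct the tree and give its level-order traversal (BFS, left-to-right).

Inorder:   [2, 8, 13, 19, 24]
Postorder: [8, 2, 19, 24, 13]
Algorithm: postorder visits root last, so walk postorder right-to-left;
each value is the root of the current inorder slice — split it at that
value, recurse on the right subtree first, then the left.
Recursive splits:
  root=13; inorder splits into left=[2, 8], right=[19, 24]
  root=24; inorder splits into left=[19], right=[]
  root=19; inorder splits into left=[], right=[]
  root=2; inorder splits into left=[], right=[8]
  root=8; inorder splits into left=[], right=[]
Reconstructed level-order: [13, 2, 24, 8, 19]


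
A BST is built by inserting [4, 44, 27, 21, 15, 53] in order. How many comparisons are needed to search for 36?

Search path for 36: 4 -> 44 -> 27
Found: False
Comparisons: 3


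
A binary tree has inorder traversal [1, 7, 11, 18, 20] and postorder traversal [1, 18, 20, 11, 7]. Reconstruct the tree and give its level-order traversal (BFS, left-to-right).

Inorder:   [1, 7, 11, 18, 20]
Postorder: [1, 18, 20, 11, 7]
Algorithm: postorder visits root last, so walk postorder right-to-left;
each value is the root of the current inorder slice — split it at that
value, recurse on the right subtree first, then the left.
Recursive splits:
  root=7; inorder splits into left=[1], right=[11, 18, 20]
  root=11; inorder splits into left=[], right=[18, 20]
  root=20; inorder splits into left=[18], right=[]
  root=18; inorder splits into left=[], right=[]
  root=1; inorder splits into left=[], right=[]
Reconstructed level-order: [7, 1, 11, 20, 18]


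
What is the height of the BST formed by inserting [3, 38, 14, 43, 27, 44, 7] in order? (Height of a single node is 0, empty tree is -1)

Insertion order: [3, 38, 14, 43, 27, 44, 7]
Tree (level-order array): [3, None, 38, 14, 43, 7, 27, None, 44]
Compute height bottom-up (empty subtree = -1):
  height(7) = 1 + max(-1, -1) = 0
  height(27) = 1 + max(-1, -1) = 0
  height(14) = 1 + max(0, 0) = 1
  height(44) = 1 + max(-1, -1) = 0
  height(43) = 1 + max(-1, 0) = 1
  height(38) = 1 + max(1, 1) = 2
  height(3) = 1 + max(-1, 2) = 3
Height = 3


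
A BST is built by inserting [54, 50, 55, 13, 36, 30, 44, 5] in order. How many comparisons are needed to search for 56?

Search path for 56: 54 -> 55
Found: False
Comparisons: 2


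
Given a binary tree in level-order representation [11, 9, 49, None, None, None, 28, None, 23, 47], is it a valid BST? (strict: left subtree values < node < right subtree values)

Level-order array: [11, 9, 49, None, None, None, 28, None, 23, 47]
Validate using subtree bounds (lo, hi): at each node, require lo < value < hi,
then recurse left with hi=value and right with lo=value.
Preorder trace (stopping at first violation):
  at node 11 with bounds (-inf, +inf): OK
  at node 9 with bounds (-inf, 11): OK
  at node 49 with bounds (11, +inf): OK
  at node 28 with bounds (49, +inf): VIOLATION
Node 28 violates its bound: not (49 < 28 < +inf).
Result: Not a valid BST


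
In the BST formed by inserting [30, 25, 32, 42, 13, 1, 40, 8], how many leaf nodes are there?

Tree built from: [30, 25, 32, 42, 13, 1, 40, 8]
Tree (level-order array): [30, 25, 32, 13, None, None, 42, 1, None, 40, None, None, 8]
Rule: A leaf has 0 children.
Per-node child counts:
  node 30: 2 child(ren)
  node 25: 1 child(ren)
  node 13: 1 child(ren)
  node 1: 1 child(ren)
  node 8: 0 child(ren)
  node 32: 1 child(ren)
  node 42: 1 child(ren)
  node 40: 0 child(ren)
Matching nodes: [8, 40]
Count of leaf nodes: 2


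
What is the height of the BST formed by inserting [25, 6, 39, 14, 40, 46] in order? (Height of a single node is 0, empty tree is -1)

Insertion order: [25, 6, 39, 14, 40, 46]
Tree (level-order array): [25, 6, 39, None, 14, None, 40, None, None, None, 46]
Compute height bottom-up (empty subtree = -1):
  height(14) = 1 + max(-1, -1) = 0
  height(6) = 1 + max(-1, 0) = 1
  height(46) = 1 + max(-1, -1) = 0
  height(40) = 1 + max(-1, 0) = 1
  height(39) = 1 + max(-1, 1) = 2
  height(25) = 1 + max(1, 2) = 3
Height = 3


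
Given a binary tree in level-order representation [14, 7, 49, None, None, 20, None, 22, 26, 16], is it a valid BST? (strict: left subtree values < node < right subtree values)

Level-order array: [14, 7, 49, None, None, 20, None, 22, 26, 16]
Validate using subtree bounds (lo, hi): at each node, require lo < value < hi,
then recurse left with hi=value and right with lo=value.
Preorder trace (stopping at first violation):
  at node 14 with bounds (-inf, +inf): OK
  at node 7 with bounds (-inf, 14): OK
  at node 49 with bounds (14, +inf): OK
  at node 20 with bounds (14, 49): OK
  at node 22 with bounds (14, 20): VIOLATION
Node 22 violates its bound: not (14 < 22 < 20).
Result: Not a valid BST


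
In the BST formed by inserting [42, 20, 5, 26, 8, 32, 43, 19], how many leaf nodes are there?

Tree built from: [42, 20, 5, 26, 8, 32, 43, 19]
Tree (level-order array): [42, 20, 43, 5, 26, None, None, None, 8, None, 32, None, 19]
Rule: A leaf has 0 children.
Per-node child counts:
  node 42: 2 child(ren)
  node 20: 2 child(ren)
  node 5: 1 child(ren)
  node 8: 1 child(ren)
  node 19: 0 child(ren)
  node 26: 1 child(ren)
  node 32: 0 child(ren)
  node 43: 0 child(ren)
Matching nodes: [19, 32, 43]
Count of leaf nodes: 3


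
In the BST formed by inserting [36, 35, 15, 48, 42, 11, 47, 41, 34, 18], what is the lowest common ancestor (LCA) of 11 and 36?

Tree insertion order: [36, 35, 15, 48, 42, 11, 47, 41, 34, 18]
Tree (level-order array): [36, 35, 48, 15, None, 42, None, 11, 34, 41, 47, None, None, 18]
In a BST, the LCA of p=11, q=36 is the first node v on the
root-to-leaf path with p <= v <= q (go left if both < v, right if both > v).
Walk from root:
  at 36: 11 <= 36 <= 36, this is the LCA
LCA = 36
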